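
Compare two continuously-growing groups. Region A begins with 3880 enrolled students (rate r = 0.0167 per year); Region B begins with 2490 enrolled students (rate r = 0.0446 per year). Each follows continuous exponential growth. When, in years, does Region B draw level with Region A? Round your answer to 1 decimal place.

3880·e^(0.0167t) = 2490·e^(0.0446t)
3880/2490 = e^((0.0446 − 0.0167)t) → ln(1.55823) = 0.0279·t
t = 0.44355 / 0.0279

t ≈ 15.9 years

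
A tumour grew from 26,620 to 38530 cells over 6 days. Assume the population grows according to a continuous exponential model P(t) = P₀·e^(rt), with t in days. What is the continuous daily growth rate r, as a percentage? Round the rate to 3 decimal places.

r ≈ 6.163% per day

38530 = 26620 · e^(r·6)
e^(6r) = 38530/26620 = 1.44741
r = ln(1.44741) / 6 = 0.36977 / 6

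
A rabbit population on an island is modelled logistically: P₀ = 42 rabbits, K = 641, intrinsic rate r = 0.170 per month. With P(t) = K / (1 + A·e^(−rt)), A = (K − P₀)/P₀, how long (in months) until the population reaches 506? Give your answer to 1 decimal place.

t ≈ 23.4 months

A = (641 − 42)/42 = 14.2619
506 = 641/(1 + 14.2619·e^(−0.17t)) → 1 + 14.2619·e^(−0.17t) = 1.2668
e^(−0.17t) = 0.018707 → t = ln(53.45573)/0.17 = 3.97885/0.17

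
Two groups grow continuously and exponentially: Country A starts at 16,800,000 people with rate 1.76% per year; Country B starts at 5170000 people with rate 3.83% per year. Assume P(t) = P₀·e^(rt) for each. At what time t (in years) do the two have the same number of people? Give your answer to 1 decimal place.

16800000·e^(0.0176t) = 5170000·e^(0.0383t)
16800000/5170000 = e^((0.0383 − 0.0176)t) → ln(3.24952) = 0.0207·t
t = 1.17851 / 0.0207

t ≈ 56.9 years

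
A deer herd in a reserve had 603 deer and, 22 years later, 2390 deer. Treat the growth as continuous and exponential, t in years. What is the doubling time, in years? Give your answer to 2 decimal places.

r = ln(2390/603) / 22 = ln(3.96352) / 22 ≈ 0.062597 per year
doubling time = ln 2 / |r| = 0.69315 / 0.062597

doubling time ≈ 11.07 years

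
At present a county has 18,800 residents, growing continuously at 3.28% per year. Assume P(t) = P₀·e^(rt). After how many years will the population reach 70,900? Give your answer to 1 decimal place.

t ≈ 40.5 years

70900 = 18800 · e^(0.0328·t)
t = ln(70900/18800) / 0.0328 = ln(3.77128) / 0.0328 = 1.32741 / 0.0328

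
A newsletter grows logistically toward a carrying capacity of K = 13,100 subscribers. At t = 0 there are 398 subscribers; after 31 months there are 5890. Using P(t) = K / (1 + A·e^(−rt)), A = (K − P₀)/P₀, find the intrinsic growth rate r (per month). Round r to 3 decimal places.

A = (13100 − 398)/398 = 31.91457
5890 = 13100/(1 + 31.91457·e^(−r·31)) → e^(−31r) = (2.22411 − 1)/31.91457 = 0.038356
r = −ln(0.038356)/31 = 3.26085/31

r ≈ 0.105 per month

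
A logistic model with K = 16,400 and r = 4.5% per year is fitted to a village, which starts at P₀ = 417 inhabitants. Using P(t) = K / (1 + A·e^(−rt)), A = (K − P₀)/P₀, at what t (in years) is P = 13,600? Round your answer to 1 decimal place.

t ≈ 116.1 years

A = (16400 − 417)/417 = 38.32854
13600 = 16400/(1 + 38.32854·e^(−0.045t)) → 1 + 38.32854·e^(−0.045t) = 1.20588
e^(−0.045t) = 0.005372 → t = ln(186.16718)/0.045 = 5.22665/0.045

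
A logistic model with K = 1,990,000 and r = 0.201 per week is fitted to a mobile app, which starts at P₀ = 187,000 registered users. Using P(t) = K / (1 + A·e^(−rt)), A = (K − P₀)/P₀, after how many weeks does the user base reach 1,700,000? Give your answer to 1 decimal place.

t ≈ 20.1 weeks

A = (1990000 − 187000)/187000 = 9.64171
1700000 = 1990000/(1 + 9.64171·e^(−0.201t)) → 1 + 9.64171·e^(−0.201t) = 1.17059
e^(−0.201t) = 0.017693 → t = ln(56.52038)/0.201 = 4.0346/0.201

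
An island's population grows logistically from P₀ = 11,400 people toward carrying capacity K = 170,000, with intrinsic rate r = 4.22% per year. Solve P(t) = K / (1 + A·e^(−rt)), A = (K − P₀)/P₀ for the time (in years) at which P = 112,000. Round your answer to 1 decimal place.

t ≈ 78.0 years

A = (170000 − 11400)/11400 = 13.91228
112000 = 170000/(1 + 13.91228·e^(−0.0422t)) → 1 + 13.91228·e^(−0.0422t) = 1.51786
e^(−0.0422t) = 0.037223 → t = ln(26.86509)/0.0422 = 3.29083/0.0422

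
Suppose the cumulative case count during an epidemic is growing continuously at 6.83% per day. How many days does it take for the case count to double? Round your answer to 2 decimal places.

doubling time = ln(2) / |r| = 0.69315 / 0.0683

doubling time ≈ 10.15 days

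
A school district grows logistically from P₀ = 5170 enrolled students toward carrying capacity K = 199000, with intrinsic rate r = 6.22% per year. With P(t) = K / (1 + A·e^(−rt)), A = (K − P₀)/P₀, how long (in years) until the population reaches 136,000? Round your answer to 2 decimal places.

t ≈ 70.64 years

A = (199000 − 5170)/5170 = 37.4913
136000 = 199000/(1 + 37.4913·e^(−0.0622t)) → 1 + 37.4913·e^(−0.0622t) = 1.46324
e^(−0.0622t) = 0.012356 → t = ln(80.93359)/0.0622 = 4.39363/0.0622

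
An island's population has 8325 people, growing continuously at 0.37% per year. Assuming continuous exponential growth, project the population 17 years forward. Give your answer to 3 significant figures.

≈ 8,870 people

P(17) = 8325 · e^(0.0037·17) = 8325 · e^(0.0629)
= 8325 · 1.06492 ≈ 8865.46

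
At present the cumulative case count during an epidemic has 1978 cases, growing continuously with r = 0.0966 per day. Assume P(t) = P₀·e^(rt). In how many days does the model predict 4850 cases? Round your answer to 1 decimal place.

4850 = 1978 · e^(0.0966·t)
t = ln(4850/1978) / 0.0966 = ln(2.45197) / 0.0966 = 0.89689 / 0.0966

t ≈ 9.3 days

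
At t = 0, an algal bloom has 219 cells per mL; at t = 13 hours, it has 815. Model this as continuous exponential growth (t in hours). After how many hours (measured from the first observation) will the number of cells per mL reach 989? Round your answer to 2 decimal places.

r = ln(815/219) / 13 ≈ 0.101086 per hour
t = ln(989/219) / r = 1.50762 / 0.101086 ≈ 14.914

t ≈ 14.91 hours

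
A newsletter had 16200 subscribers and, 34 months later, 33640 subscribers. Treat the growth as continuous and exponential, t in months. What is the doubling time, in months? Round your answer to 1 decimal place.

r = ln(33640/16200) / 34 = ln(2.07654) / 34 ≈ 0.021491 per month
doubling time = ln 2 / |r| = 0.69315 / 0.021491

doubling time ≈ 32.3 months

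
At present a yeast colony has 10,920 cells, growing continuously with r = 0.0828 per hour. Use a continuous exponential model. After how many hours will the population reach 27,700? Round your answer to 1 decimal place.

t ≈ 11.2 hours

27700 = 10920 · e^(0.0828·t)
t = ln(27700/10920) / 0.0828 = ln(2.53663) / 0.0828 = 0.93084 / 0.0828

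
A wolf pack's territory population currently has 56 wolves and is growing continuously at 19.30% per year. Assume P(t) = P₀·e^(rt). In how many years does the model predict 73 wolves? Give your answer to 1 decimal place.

t ≈ 1.4 years

73 = 56 · e^(0.193·t)
t = ln(73/56) / 0.193 = ln(1.30357) / 0.193 = 0.26511 / 0.193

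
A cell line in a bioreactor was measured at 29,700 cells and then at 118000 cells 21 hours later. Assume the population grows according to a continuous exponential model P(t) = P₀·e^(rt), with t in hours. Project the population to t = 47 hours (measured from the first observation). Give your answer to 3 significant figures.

≈ 651,000 cells

r = ln(118000/29700) / 21 ≈ 0.065692 per hour
P(47) = 29700 · e^(0.065692·47) = 29700 · 21.923 ≈ 651113.21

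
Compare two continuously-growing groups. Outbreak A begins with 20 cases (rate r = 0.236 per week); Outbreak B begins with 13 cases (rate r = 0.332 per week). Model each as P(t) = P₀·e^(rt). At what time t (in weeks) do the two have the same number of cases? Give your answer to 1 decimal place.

20·e^(0.236t) = 13·e^(0.332t)
20/13 = e^((0.332 − 0.236)t) → ln(1.53846) = 0.096·t
t = 0.43078 / 0.096

t ≈ 4.5 weeks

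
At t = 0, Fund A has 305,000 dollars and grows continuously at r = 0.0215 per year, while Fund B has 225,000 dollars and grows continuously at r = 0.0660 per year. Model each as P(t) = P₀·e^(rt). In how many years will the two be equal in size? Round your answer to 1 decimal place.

305000·e^(0.0215t) = 225000·e^(0.066t)
305000/225000 = e^((0.066 − 0.0215)t) → ln(1.35556) = 0.0445·t
t = 0.30421 / 0.0445

t ≈ 6.8 years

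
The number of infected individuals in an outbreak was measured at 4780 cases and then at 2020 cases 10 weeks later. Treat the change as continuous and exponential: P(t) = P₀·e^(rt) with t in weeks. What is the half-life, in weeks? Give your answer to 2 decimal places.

half-life ≈ 8.05 weeks

r = ln(2020/4780) / 10 = ln(0.42259) / 10 ≈ -0.086134 per week
half-life = ln 2 / |r| = 0.69315 / 0.086134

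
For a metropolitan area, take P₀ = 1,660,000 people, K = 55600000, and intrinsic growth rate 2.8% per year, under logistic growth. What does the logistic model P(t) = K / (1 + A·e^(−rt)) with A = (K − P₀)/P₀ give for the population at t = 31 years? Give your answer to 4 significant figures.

A = (55600000 − 1660000)/1660000 = 32.49398
P(31) = 55600000 / (1 + 32.49398·e^(−0.028·31)) = 55600000 / (1 + 32.49398·0.41979)
= 55600000 / 14.64066 ≈ 3797644.15

≈ 3,798,000 people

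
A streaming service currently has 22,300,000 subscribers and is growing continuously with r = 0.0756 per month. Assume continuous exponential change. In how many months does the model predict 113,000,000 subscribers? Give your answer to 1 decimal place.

113000000 = 22300000 · e^(0.0756·t)
t = ln(113000000/22300000) / 0.0756 = ln(5.06726) / 0.0756 = 1.6228 / 0.0756

t ≈ 21.5 months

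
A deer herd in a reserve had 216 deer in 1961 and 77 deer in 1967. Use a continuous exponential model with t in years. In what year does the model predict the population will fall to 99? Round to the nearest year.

year 1966

r = ln(77/216) / 6 = -1.03147/6 ≈ -0.171912 per year
t = ln(99/216) / r = -0.78016/-0.171912 ≈ 4.54 years after 1961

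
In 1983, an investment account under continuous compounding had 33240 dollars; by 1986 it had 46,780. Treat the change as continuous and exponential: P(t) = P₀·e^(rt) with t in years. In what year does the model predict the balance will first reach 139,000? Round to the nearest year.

r = ln(46780/33240) / 3 = 0.3417/3 ≈ 0.113901 per year
t = ln(139000/33240) / r = 1.43072/0.113901 ≈ 12.56 years after 1983

year 1996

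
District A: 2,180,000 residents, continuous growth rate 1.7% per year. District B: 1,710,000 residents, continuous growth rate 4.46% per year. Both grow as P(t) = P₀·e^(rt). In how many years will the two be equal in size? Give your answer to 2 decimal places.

2180000·e^(0.017t) = 1710000·e^(0.0446t)
2180000/1710000 = e^((0.0446 − 0.017)t) → ln(1.27485) = 0.0276·t
t = 0.24283 / 0.0276

t ≈ 8.80 years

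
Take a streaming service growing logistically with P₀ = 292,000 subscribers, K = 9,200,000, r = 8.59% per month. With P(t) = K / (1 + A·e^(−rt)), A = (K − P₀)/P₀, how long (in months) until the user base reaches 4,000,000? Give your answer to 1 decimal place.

t ≈ 36.7 months

A = (9200000 − 292000)/292000 = 30.50685
4000000 = 9200000/(1 + 30.50685·e^(−0.0859t)) → 1 + 30.50685·e^(−0.0859t) = 2.3
e^(−0.0859t) = 0.042613 → t = ln(23.46681)/0.0859 = 3.15559/0.0859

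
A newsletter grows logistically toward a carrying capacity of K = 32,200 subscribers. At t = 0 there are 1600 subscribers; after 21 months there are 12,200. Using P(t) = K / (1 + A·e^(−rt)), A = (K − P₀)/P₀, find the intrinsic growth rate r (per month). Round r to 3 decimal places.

A = (32200 − 1600)/1600 = 19.125
12200 = 32200/(1 + 19.125·e^(−r·21)) → e^(−21r) = (2.63934 − 1)/19.125 = 0.085717
r = −ln(0.085717)/21 = 2.4567/21

r ≈ 0.117 per month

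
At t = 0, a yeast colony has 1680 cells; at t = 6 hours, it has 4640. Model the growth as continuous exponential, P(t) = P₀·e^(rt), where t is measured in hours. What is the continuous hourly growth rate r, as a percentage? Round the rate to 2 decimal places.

r ≈ 16.93% per hour

4640 = 1680 · e^(r·6)
e^(6r) = 4640/1680 = 2.7619
r = ln(2.7619) / 6 = 1.01592 / 6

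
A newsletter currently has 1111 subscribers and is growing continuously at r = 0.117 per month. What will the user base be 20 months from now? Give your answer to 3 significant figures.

≈ 11,500 subscribers

P(20) = 1111 · e^(0.117·20) = 1111 · e^(2.34)
= 1111 · 10.38124 ≈ 11533.55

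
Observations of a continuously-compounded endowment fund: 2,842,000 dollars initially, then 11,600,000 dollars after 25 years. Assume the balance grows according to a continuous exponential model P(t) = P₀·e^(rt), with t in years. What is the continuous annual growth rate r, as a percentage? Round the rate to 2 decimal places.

r ≈ 5.63% per year

11600000 = 2842000 · e^(r·25)
e^(25r) = 11600000/2842000 = 4.08163
r = ln(4.08163) / 25 = 1.4065 / 25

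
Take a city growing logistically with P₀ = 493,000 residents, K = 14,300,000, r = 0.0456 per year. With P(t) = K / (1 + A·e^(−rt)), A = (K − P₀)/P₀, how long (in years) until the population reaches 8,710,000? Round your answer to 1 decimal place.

t ≈ 82.8 years

A = (14300000 − 493000)/493000 = 28.00609
8710000 = 14300000/(1 + 28.00609·e^(−0.0456t)) → 1 + 28.00609·e^(−0.0456t) = 1.64179
e^(−0.0456t) = 0.022916 → t = ln(43.63739)/0.0456 = 3.77591/0.0456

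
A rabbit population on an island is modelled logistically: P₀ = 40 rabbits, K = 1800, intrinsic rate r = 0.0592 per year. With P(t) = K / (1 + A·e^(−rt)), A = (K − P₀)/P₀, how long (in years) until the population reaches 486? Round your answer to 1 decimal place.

A = (1800 − 40)/40 = 44
486 = 1800/(1 + 44·e^(−0.0592t)) → 1 + 44·e^(−0.0592t) = 3.7037
e^(−0.0592t) = 0.061448 → t = ln(16.27397)/0.0592 = 2.78957/0.0592

t ≈ 47.1 years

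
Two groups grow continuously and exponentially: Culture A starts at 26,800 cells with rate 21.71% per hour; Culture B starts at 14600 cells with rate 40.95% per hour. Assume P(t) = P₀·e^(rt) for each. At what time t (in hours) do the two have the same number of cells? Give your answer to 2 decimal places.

t ≈ 3.16 hours

26800·e^(0.2171t) = 14600·e^(0.4095t)
26800/14600 = e^((0.4095 − 0.2171)t) → ln(1.83562) = 0.1924·t
t = 0.60738 / 0.1924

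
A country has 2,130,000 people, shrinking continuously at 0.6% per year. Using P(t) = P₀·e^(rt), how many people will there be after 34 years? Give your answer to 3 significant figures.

≈ 1,740,000 people

P(34) = 2130000 · e^(-0.006·34) = 2130000 · e^(-0.204)
= 2130000 · 0.81546 ≈ 1736934.85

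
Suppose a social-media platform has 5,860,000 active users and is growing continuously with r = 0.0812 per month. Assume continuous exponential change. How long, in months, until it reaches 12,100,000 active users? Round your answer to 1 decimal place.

t ≈ 8.9 months

12100000 = 5860000 · e^(0.0812·t)
t = ln(12100000/5860000) / 0.0812 = ln(2.06485) / 0.0812 = 0.72506 / 0.0812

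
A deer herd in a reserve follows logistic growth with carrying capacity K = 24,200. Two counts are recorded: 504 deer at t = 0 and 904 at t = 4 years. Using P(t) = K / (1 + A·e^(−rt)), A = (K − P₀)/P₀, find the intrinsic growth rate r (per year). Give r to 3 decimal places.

r ≈ 0.150 per year

A = (24200 − 504)/504 = 47.01587
904 = 24200/(1 + 47.01587·e^(−r·4)) → e^(−4r) = (26.76991 − 1)/47.01587 = 0.548111
r = −ln(0.548111)/4 = 0.60128/4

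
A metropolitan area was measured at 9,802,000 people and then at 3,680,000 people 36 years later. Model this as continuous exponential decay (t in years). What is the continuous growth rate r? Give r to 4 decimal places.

3680000 = 9802000 · e^(r·36)
e^(36r) = 3680000/9802000 = 0.37543
r = ln(0.37543) / 36 = -0.97967 / 36

r ≈ -0.0272 per year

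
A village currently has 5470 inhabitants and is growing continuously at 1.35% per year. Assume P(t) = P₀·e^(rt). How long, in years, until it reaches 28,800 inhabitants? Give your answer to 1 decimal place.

t ≈ 123.0 years

28800 = 5470 · e^(0.0135·t)
t = ln(28800/5470) / 0.0135 = ln(5.26508) / 0.0135 = 1.6611 / 0.0135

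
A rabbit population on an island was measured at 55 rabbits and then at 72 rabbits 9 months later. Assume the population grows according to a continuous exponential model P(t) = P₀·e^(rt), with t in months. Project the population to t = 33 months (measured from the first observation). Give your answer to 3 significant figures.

≈ 148 rabbits

r = ln(72/55) / 9 ≈ 0.029926 per month
P(33) = 55 · e^(0.029926·33) = 55 · 2.68466 ≈ 147.66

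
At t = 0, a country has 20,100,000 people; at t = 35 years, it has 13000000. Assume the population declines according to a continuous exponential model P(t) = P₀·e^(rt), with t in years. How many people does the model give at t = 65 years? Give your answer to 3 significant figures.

r = ln(13000000/20100000) / 35 ≈ -0.012451 per year
P(65) = 20100000 · e^(-0.012451·65) = 20100000 · 0.44517 ≈ 8948015.92

≈ 8,950,000 people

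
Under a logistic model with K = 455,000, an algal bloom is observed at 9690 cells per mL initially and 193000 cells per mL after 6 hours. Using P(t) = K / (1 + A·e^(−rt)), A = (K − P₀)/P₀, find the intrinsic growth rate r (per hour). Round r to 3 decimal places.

r ≈ 0.587 per hour

A = (455000 − 9690)/9690 = 45.95562
193000 = 455000/(1 + 45.95562·e^(−r·6)) → e^(−6r) = (2.35751 − 1)/45.95562 = 0.02954
r = −ln(0.02954)/6 = 3.52202/6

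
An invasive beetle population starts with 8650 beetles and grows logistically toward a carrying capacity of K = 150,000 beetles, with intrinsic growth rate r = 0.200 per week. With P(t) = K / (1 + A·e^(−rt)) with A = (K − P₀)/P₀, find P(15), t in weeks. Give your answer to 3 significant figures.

A = (150000 − 8650)/8650 = 16.34104
P(15) = 150000 / (1 + 16.34104·e^(−0.2·15)) = 150000 / (1 + 16.34104·0.049787)
= 150000 / 1.81357 ≈ 82709.68

≈ 82,700 beetles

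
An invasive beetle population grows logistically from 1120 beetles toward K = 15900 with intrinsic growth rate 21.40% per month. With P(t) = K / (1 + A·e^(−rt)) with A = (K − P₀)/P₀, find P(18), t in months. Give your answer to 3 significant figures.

≈ 12,400 beetles

A = (15900 − 1120)/1120 = 13.19643
P(18) = 15900 / (1 + 13.19643·e^(−0.214·18)) = 15900 / (1 + 13.19643·0.021237)
= 15900 / 1.28026 ≈ 12419.4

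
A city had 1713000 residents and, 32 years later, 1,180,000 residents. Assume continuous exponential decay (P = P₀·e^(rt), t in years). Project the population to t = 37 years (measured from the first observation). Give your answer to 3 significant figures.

≈ 1,110,000 residents

r = ln(1180000/1713000) / 32 ≈ -0.011648 per year
P(37) = 1713000 · e^(-0.011648·37) = 1713000 · 0.64988 ≈ 1113240.46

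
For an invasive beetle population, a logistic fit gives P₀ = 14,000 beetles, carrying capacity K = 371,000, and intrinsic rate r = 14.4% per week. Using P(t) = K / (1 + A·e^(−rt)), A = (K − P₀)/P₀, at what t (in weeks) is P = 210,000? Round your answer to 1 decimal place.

t ≈ 24.3 weeks

A = (371000 − 14000)/14000 = 25.5
210000 = 371000/(1 + 25.5·e^(−0.144t)) → 1 + 25.5·e^(−0.144t) = 1.76667
e^(−0.144t) = 0.030065 → t = ln(33.26087)/0.144 = 3.50438/0.144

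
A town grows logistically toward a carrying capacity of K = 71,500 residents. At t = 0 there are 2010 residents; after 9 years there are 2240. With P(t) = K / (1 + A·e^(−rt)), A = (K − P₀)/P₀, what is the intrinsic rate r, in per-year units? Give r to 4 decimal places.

r ≈ 0.0124 per year

A = (71500 − 2010)/2010 = 34.57214
2240 = 71500/(1 + 34.57214·e^(−r·9)) → e^(−9r) = (31.91964 − 1)/34.57214 = 0.894351
r = −ln(0.894351)/9 = 0.11166/9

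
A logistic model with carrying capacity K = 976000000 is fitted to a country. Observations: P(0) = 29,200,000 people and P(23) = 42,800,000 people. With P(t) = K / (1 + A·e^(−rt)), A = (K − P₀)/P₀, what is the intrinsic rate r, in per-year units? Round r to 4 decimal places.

r ≈ 0.0173 per year

A = (976000000 − 29200000)/29200000 = 32.42466
42800000 = 976000000/(1 + 32.42466·e^(−r·23)) → e^(−23r) = (22.80374 − 1)/32.42466 = 0.672443
r = −ln(0.672443)/23 = 0.39684/23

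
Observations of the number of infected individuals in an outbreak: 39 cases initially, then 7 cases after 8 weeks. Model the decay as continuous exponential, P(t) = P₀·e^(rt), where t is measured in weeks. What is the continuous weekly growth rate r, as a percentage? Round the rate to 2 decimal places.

7 = 39 · e^(r·8)
e^(8r) = 7/39 = 0.17949
r = ln(0.17949) / 8 = -1.71765 / 8

r ≈ -21.47% per week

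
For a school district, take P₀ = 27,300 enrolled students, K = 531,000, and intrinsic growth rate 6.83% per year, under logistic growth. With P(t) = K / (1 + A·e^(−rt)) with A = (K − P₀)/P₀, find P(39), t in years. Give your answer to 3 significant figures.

A = (531000 − 27300)/27300 = 18.45055
P(39) = 531000 / (1 + 18.45055·e^(−0.0683·39)) = 531000 / (1 + 18.45055·0.06969)
= 531000 / 2.28582 ≈ 232302.08

≈ 232,000 enrolled students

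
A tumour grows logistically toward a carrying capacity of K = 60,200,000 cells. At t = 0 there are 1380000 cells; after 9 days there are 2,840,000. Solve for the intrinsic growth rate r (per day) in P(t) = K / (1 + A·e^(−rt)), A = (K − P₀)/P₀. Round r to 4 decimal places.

A = (60200000 − 1380000)/1380000 = 42.62319
2840000 = 60200000/(1 + 42.62319·e^(−r·9)) → e^(−9r) = (21.19718 − 1)/42.62319 = 0.473854
r = −ln(0.473854)/9 = 0.74686/9

r ≈ 0.0830 per day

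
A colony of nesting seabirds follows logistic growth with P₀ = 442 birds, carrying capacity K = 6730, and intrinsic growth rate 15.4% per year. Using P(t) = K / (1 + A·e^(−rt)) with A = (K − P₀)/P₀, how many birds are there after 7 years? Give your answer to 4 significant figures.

A = (6730 − 442)/442 = 14.22624
P(7) = 6730 / (1 + 14.22624·e^(−0.154·7)) = 6730 / (1 + 14.22624·0.340275)
= 6730 / 5.84084 ≈ 1152.23

≈ 1,152 birds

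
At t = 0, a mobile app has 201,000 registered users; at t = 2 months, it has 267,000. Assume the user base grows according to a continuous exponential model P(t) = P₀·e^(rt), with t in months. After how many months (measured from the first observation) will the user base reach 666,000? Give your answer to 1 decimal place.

t ≈ 8.4 months

r = ln(267000/201000) / 2 ≈ 0.141972 per month
t = ln(666000/201000) / r = 1.19798 / 0.141972 ≈ 8.438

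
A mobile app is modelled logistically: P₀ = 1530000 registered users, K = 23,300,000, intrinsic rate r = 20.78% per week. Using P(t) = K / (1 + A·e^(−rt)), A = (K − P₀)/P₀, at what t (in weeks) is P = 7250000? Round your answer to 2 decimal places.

t ≈ 8.95 weeks

A = (23300000 − 1530000)/1530000 = 14.22876
7250000 = 23300000/(1 + 14.22876·e^(−0.2078t)) → 1 + 14.22876·e^(−0.2078t) = 3.21379
e^(−0.2078t) = 0.155586 → t = ln(6.42732)/0.2078 = 1.86056/0.2078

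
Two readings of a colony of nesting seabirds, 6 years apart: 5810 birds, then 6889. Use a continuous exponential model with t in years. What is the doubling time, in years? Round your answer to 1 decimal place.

r = ln(6889/5810) / 6 = ln(1.18571) / 6 ≈ 0.028391 per year
doubling time = ln 2 / |r| = 0.69315 / 0.028391

doubling time ≈ 24.4 years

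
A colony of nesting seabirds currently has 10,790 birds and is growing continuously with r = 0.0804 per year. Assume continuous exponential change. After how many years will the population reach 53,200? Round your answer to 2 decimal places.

53200 = 10790 · e^(0.0804·t)
t = ln(53200/10790) / 0.0804 = ln(4.93049) / 0.0804 = 1.59544 / 0.0804

t ≈ 19.84 years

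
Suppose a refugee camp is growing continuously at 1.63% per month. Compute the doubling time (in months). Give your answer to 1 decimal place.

doubling time = ln(2) / |r| = 0.69315 / 0.0163

doubling time ≈ 42.5 months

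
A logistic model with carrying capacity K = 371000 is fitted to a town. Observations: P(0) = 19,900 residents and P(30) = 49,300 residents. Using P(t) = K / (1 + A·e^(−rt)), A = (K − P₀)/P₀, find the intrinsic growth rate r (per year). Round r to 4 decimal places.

r ≈ 0.0332 per year

A = (371000 − 19900)/19900 = 17.64322
49300 = 371000/(1 + 17.64322·e^(−r·30)) → e^(−30r) = (7.52535 − 1)/17.64322 = 0.369851
r = −ln(0.369851)/30 = 0.99466/30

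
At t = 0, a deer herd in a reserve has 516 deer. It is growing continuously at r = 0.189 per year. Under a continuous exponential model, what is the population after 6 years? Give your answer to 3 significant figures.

P(6) = 516 · e^(0.189·6) = 516 · e^(1.134)
= 516 · 3.10806 ≈ 1603.76

≈ 1,600 deer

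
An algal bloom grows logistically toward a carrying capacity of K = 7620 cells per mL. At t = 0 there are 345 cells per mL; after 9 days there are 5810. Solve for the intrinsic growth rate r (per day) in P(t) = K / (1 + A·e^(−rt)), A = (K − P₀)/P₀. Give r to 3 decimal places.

A = (7620 − 345)/345 = 21.08696
5810 = 7620/(1 + 21.08696·e^(−r·9)) → e^(−9r) = (1.31153 − 1)/21.08696 = 0.014774
r = −ln(0.014774)/9 = 4.21491/9

r ≈ 0.468 per day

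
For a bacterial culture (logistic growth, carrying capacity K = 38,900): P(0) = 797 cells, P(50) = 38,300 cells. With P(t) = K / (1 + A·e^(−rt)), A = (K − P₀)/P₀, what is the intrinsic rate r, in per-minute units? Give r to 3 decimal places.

r ≈ 0.160 per minute

A = (38900 − 797)/797 = 47.80803
38300 = 38900/(1 + 47.80803·e^(−r·50)) → e^(−50r) = (1.01567 − 1)/47.80803 = 0.000328
r = −ln(0.000328)/50 = 8.02347/50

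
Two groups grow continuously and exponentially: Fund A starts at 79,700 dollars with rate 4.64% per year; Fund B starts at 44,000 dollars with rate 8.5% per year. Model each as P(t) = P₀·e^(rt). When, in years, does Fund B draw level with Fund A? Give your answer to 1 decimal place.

t ≈ 15.4 years

79700·e^(0.0464t) = 44000·e^(0.085t)
79700/44000 = e^((0.085 − 0.0464)t) → ln(1.81136) = 0.0386·t
t = 0.59408 / 0.0386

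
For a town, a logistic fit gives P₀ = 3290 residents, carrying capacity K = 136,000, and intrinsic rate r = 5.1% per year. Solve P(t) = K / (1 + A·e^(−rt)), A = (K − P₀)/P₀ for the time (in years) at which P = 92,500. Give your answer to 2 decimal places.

A = (136000 − 3290)/3290 = 40.33739
92500 = 136000/(1 + 40.33739·e^(−0.051t)) → 1 + 40.33739·e^(−0.051t) = 1.47027
e^(−0.051t) = 0.011658 → t = ln(85.7749)/0.051 = 4.45173/0.051

t ≈ 87.29 years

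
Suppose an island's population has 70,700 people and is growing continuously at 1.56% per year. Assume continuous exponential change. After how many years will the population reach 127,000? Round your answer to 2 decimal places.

127000 = 70700 · e^(0.0156·t)
t = ln(127000/70700) / 0.0156 = ln(1.79632) / 0.0156 = 0.58574 / 0.0156

t ≈ 37.55 years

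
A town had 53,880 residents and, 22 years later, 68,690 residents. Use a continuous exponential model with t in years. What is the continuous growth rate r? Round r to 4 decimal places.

r ≈ 0.0110 per year

68690 = 53880 · e^(r·22)
e^(22r) = 68690/53880 = 1.27487
r = ln(1.27487) / 22 = 0.24284 / 22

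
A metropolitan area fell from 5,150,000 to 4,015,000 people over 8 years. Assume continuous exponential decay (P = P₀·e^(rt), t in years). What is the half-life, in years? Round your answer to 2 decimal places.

r = ln(4015000/5150000) / 8 = ln(0.77961) / 8 ≈ -0.03112 per year
half-life = ln 2 / |r| = 0.69315 / 0.03112

half-life ≈ 22.27 years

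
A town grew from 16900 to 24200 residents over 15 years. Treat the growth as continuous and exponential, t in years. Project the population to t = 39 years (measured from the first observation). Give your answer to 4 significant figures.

≈ 42,980 residents

r = ln(24200/16900) / 15 ≈ 0.023936 per year
P(39) = 16900 · e^(0.023936·39) = 16900 · 2.5434 ≈ 42983.45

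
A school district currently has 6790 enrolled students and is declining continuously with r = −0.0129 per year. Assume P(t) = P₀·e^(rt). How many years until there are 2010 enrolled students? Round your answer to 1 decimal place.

t ≈ 94.4 years

2010 = 6790 · e^(-0.0129·t)
t = ln(2010/6790) / -0.0129 = ln(0.29602) / -0.0129 = -1.21732 / -0.0129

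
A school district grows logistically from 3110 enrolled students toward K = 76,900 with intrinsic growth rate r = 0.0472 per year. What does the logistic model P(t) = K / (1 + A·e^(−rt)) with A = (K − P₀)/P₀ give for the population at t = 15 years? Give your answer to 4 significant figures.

≈ 6,061 enrolled students

A = (76900 − 3110)/3110 = 23.72669
P(15) = 76900 / (1 + 23.72669·e^(−0.0472·15)) = 76900 / (1 + 23.72669·0.492628)
= 76900 / 12.68844 ≈ 6060.63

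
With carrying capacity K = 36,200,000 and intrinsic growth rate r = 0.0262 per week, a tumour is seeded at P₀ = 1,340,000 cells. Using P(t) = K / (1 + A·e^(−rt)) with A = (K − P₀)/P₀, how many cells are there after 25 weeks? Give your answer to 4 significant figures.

≈ 2,494,000 cells

A = (36200000 − 1340000)/1340000 = 26.01493
P(25) = 36200000 / (1 + 26.01493·e^(−0.0262·25)) = 36200000 / (1 + 26.01493·0.519442)
= 36200000 / 14.51325 ≈ 2494273.08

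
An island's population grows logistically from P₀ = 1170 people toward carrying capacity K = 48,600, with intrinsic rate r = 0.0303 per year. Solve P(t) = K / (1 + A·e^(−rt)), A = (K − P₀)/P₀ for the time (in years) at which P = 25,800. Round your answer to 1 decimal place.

A = (48600 − 1170)/1170 = 40.53846
25800 = 48600/(1 + 40.53846·e^(−0.0303t)) → 1 + 40.53846·e^(−0.0303t) = 1.88372
e^(−0.0303t) = 0.0218 → t = ln(45.87247)/0.0303 = 3.82587/0.0303

t ≈ 126.3 years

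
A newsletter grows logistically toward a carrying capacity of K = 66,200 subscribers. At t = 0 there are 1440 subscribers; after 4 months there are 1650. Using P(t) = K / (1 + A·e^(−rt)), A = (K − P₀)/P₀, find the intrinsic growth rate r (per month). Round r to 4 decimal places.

A = (66200 − 1440)/1440 = 44.97222
1650 = 66200/(1 + 44.97222·e^(−r·4)) → e^(−4r) = (40.12121 − 1)/44.97222 = 0.869897
r = −ln(0.869897)/4 = 0.13938/4

r ≈ 0.0348 per month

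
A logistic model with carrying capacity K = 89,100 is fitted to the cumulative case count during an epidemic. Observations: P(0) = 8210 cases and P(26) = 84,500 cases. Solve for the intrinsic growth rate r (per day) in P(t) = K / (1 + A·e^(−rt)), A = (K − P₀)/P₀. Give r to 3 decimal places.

A = (89100 − 8210)/8210 = 9.85262
84500 = 89100/(1 + 9.85262·e^(−r·26)) → e^(−26r) = (1.05444 − 1)/9.85262 = 0.005525
r = −ln(0.005525)/26 = 5.19843/26

r ≈ 0.200 per day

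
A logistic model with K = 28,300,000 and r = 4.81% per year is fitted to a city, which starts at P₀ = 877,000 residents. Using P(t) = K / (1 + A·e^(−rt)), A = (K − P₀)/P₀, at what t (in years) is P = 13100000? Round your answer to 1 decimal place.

t ≈ 68.5 years

A = (28300000 − 877000)/877000 = 31.2691
13100000 = 28300000/(1 + 31.2691·e^(−0.0481t)) → 1 + 31.2691·e^(−0.0481t) = 2.16031
e^(−0.0481t) = 0.037107 → t = ln(26.94903)/0.0481 = 3.29395/0.0481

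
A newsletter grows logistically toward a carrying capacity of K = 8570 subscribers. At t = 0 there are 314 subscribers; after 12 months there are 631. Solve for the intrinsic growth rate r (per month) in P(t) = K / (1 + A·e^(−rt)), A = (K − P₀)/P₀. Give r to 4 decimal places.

r ≈ 0.0614 per month

A = (8570 − 314)/314 = 26.29299
631 = 8570/(1 + 26.29299·e^(−r·12)) → e^(−12r) = (13.58162 − 1)/26.29299 = 0.478516
r = −ln(0.478516)/12 = 0.73707/12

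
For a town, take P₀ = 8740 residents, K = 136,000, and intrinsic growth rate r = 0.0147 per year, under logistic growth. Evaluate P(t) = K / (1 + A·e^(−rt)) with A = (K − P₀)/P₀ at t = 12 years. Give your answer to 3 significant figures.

≈ 10,300 residents

A = (136000 − 8740)/8740 = 14.56064
P(12) = 136000 / (1 + 14.56064·e^(−0.0147·12)) = 136000 / (1 + 14.56064·0.838283)
= 136000 / 13.20593 ≈ 10298.4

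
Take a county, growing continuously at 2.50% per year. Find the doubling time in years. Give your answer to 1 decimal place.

doubling time = ln(2) / |r| = 0.69315 / 0.025

doubling time ≈ 27.7 years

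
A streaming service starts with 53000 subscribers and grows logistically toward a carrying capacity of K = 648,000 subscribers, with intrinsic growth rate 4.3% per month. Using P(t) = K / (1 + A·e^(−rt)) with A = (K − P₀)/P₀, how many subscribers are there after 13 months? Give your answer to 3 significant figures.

≈ 87,300 subscribers

A = (648000 − 53000)/53000 = 11.22642
P(13) = 648000 / (1 + 11.22642·e^(−0.043·13)) = 648000 / (1 + 11.22642·0.571781)
= 648000 / 7.41905 ≈ 87342.77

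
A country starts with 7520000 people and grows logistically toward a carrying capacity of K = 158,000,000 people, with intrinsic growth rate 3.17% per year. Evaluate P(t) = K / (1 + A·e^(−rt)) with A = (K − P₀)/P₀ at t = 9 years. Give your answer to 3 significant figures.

A = (158000000 − 7520000)/7520000 = 20.01064
P(9) = 158000000 / (1 + 20.01064·e^(−0.0317·9)) = 158000000 / (1 + 20.01064·0.751789)
= 158000000 / 16.04377 ≈ 9848058.52

≈ 9,850,000 people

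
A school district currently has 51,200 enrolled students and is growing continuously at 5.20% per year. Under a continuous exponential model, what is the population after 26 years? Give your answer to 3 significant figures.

P(26) = 51200 · e^(0.052·26) = 51200 · e^(1.352)
= 51200 · 3.86515 ≈ 197895.58

≈ 198,000 enrolled students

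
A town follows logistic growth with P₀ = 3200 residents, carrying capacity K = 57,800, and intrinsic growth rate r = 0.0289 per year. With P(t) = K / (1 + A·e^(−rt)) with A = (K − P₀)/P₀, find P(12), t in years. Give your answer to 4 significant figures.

A = (57800 − 3200)/3200 = 17.0625
P(12) = 57800 / (1 + 17.0625·e^(−0.0289·12)) = 57800 / (1 + 17.0625·0.706947)
= 57800 / 13.06228 ≈ 4424.96

≈ 4,425 residents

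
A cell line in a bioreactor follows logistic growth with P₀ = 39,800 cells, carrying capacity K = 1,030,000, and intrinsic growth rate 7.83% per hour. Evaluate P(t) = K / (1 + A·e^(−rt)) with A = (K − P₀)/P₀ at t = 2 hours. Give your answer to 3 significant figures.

A = (1030000 − 39800)/39800 = 24.8794
P(2) = 1030000 / (1 + 24.8794·e^(−0.0783·2)) = 1030000 / (1 + 24.8794·0.855046)
= 1030000 / 22.27303 ≈ 46244.27

≈ 46,200 cells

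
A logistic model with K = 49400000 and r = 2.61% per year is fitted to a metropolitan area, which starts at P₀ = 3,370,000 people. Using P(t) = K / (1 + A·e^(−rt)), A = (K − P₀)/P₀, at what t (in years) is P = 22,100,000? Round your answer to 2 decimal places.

A = (49400000 − 3370000)/3370000 = 13.65875
22100000 = 49400000/(1 + 13.65875·e^(−0.0261t)) → 1 + 13.65875·e^(−0.0261t) = 2.23529
e^(−0.0261t) = 0.09044 → t = ln(11.05709)/0.0261 = 2.40307/0.0261

t ≈ 92.07 years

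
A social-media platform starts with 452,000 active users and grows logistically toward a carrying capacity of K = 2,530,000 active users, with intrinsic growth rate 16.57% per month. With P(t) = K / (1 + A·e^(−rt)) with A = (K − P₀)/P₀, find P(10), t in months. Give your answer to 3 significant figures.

≈ 1,350,000 active users

A = (2530000 − 452000)/452000 = 4.59735
P(10) = 2530000 / (1 + 4.59735·e^(−0.1657·10)) = 2530000 / (1 + 4.59735·0.19071)
= 2530000 / 1.87676 ≈ 1348067.33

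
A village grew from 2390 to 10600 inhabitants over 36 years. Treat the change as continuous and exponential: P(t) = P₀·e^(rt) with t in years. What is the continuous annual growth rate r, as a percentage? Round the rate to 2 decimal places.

r ≈ 4.14% per year

10600 = 2390 · e^(r·36)
e^(36r) = 10600/2390 = 4.43515
r = ln(4.43515) / 36 = 1.48956 / 36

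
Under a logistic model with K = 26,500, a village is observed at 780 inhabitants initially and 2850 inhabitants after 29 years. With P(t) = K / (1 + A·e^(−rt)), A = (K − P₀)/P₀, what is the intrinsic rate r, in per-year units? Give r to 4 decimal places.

r ≈ 0.0476 per year

A = (26500 − 780)/780 = 32.97436
2850 = 26500/(1 + 32.97436·e^(−r·29)) → e^(−29r) = (9.29825 − 1)/32.97436 = 0.251658
r = −ln(0.251658)/29 = 1.37969/29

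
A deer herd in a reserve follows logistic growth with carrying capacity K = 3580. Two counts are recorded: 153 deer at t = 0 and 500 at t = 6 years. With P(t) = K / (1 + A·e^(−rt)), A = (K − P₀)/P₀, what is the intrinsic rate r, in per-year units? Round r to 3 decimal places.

r ≈ 0.215 per year

A = (3580 − 153)/153 = 22.39869
500 = 3580/(1 + 22.39869·e^(−r·6)) → e^(−6r) = (7.16 − 1)/22.39869 = 0.275016
r = −ln(0.275016)/6 = 1.29093/6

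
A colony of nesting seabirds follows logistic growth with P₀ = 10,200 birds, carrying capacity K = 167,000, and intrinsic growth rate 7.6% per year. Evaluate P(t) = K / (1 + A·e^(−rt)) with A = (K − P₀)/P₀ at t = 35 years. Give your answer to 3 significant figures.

≈ 80,500 birds

A = (167000 − 10200)/10200 = 15.37255
P(35) = 167000 / (1 + 15.37255·e^(−0.076·35)) = 167000 / (1 + 15.37255·0.069948)
= 167000 / 2.07528 ≈ 80470.97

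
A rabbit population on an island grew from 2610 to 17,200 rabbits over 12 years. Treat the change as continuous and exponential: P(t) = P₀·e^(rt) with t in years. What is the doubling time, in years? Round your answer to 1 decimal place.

doubling time ≈ 4.4 years

r = ln(17200/2610) / 12 = ln(6.59004) / 12 ≈ 0.15713 per year
doubling time = ln 2 / |r| = 0.69315 / 0.15713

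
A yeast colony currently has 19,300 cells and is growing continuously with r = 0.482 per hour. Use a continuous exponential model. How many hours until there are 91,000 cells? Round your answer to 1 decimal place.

t ≈ 3.2 hours

91000 = 19300 · e^(0.482·t)
t = ln(91000/19300) / 0.482 = ln(4.71503) / 0.482 = 1.55075 / 0.482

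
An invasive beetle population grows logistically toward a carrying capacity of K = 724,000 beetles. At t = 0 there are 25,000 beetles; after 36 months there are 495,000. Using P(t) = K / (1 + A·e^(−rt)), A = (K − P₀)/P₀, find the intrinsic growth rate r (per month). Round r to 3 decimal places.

A = (724000 − 25000)/25000 = 27.96
495000 = 724000/(1 + 27.96·e^(−r·36)) → e^(−36r) = (1.46263 − 1)/27.96 = 0.016546
r = −ln(0.016546)/36 = 4.10161/36

r ≈ 0.114 per month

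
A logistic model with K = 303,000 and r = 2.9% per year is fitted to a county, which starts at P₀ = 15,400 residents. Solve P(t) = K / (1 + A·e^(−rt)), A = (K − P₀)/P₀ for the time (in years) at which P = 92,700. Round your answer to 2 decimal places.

A = (303000 − 15400)/15400 = 18.67532
92700 = 303000/(1 + 18.67532·e^(−0.029t)) → 1 + 18.67532·e^(−0.029t) = 3.26861
e^(−0.029t) = 0.121476 → t = ln(8.23206)/0.029 = 2.10804/0.029

t ≈ 72.69 years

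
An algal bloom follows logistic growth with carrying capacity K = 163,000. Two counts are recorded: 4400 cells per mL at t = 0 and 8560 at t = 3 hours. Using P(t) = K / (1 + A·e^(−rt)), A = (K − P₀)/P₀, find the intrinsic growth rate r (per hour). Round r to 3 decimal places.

r ≈ 0.231 per hour

A = (163000 − 4400)/4400 = 36.04545
8560 = 163000/(1 + 36.04545·e^(−r·3)) → e^(−3r) = (19.04206 − 1)/36.04545 = 0.500536
r = −ln(0.500536)/3 = 0.69208/3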